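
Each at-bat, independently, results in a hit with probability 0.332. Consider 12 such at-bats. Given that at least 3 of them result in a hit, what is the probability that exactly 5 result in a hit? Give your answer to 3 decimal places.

X ~ Binomial(12, 0.332). Want P(X=5 | X≥3) = P(X=5) / P(X≥3).
P(X=5) = C(12,5)·0.332^5·0.668^7 = 0.18961
P(X≥3) = 1 − 0.00789 − 0.04708 − 0.12870 = 0.81632
Ratio = 0.18961 / 0.81632 = 0.23227

0.232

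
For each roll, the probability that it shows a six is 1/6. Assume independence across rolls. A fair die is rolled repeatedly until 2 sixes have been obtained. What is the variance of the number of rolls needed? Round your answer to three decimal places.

Y = total rolls until the second success; negative binomial with r=2, p=0.166667.
Var(Y) = r(1−p)/p² = 2·0.833333 / 0.166667² = 60.00000

60.000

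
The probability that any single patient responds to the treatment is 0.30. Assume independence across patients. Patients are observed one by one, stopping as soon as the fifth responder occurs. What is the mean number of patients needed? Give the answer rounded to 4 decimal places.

16.6667

Y = total patients until the fifth success; negative binomial with r=5, p=0.30.
E[Y] = r / p = 5 / 0.30 = 16.666667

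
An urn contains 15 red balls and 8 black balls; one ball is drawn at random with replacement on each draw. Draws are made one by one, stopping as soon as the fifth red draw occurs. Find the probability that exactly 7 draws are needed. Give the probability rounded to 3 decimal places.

Y = trial on which the fifth success occurs; negative binomial, r=5, p=0.652174.
P(Y=7) = C(6,4) · p^5 · (1−p)^2
= 15 · 0.11798 · 0.12098 = 0.21411

0.214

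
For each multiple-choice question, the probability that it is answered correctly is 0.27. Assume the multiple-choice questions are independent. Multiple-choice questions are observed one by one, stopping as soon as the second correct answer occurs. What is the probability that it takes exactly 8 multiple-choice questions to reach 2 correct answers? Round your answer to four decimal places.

0.0772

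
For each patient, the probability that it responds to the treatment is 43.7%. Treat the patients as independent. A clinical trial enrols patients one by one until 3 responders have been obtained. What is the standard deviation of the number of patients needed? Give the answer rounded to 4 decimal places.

2.9739

Y = total patients until the third success; negative binomial with r=3, p=0.437.
SD(Y) = √[r(1−p)/p²] = √(8.844367) = 2.973948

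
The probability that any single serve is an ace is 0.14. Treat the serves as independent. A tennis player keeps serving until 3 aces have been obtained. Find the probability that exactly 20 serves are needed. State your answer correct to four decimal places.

0.0361

Y = trial on which the third success occurs; negative binomial, r=3, p=0.14.
P(Y=20) = C(19,2) · p^3 · (1−p)^17
= 171 · 0.002744 · 0.076997 = 0.036129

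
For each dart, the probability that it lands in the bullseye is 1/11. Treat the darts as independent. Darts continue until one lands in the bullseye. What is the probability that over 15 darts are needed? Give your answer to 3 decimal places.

Y = number of darts to the first success; geometric, p = 0.090909.
P(Y > 15) = P(first 15 all fail) = (1−p)^15 = 0.23939

0.239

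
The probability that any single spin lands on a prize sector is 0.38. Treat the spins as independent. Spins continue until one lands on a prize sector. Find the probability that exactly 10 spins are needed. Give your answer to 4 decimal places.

Geometric (trials to first success), p = 0.38.
P(Y = 10) = (1−p)^9 · p = 0.013537 · 0.38 = 0.005144

0.0051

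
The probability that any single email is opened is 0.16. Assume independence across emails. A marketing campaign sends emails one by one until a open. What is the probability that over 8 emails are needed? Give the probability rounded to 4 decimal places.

Y = number of emails to the first success; geometric, p = 0.16.
P(Y > 8) = P(first 8 all fail) = (1−p)^8 = 0.247876

0.2479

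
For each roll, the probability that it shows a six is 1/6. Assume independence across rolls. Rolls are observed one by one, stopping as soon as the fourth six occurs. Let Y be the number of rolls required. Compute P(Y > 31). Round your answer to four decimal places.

0.2168

Needing more than 31 rolls ⇔ fewer than 4 successes in the first 31. With X ~ Binomial(31, 0.166667), P(Y > 31) = P(X ≤ 3).
  k=0: C(31,0)·0.166667^0·0.833333^31 = 0.003511
  k=1: C(31,1)·0.166667^1·0.833333^30 = 0.021766
  k=2: C(31,2)·0.166667^2·0.833333^29 = 0.065297
  k=3: C(31,3)·0.166667^3·0.833333^28 = 0.126241
P(X ≤ 3) = 0.216815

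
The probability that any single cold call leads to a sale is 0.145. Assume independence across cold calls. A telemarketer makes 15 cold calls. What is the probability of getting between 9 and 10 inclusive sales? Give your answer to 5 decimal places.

0.00006

X ~ Binomial(15, 0.145); P(9 ≤ X ≤ 10) = Σ C(15,k) p^k (1−p)^(15−k) over k:
  k=9: C(15,9)·0.145^9·0.855^6 = 0.0000554
  k=10: C(15,10)·0.145^10·0.855^5 = 0.0000056
Total = 0.0000610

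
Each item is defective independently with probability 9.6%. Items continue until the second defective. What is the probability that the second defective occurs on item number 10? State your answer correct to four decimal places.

Y = trial on which the second success occurs; negative binomial, r=2, p=0.096.
P(Y=10) = C(9,1) · p^2 · (1−p)^8
= 9 · 0.009216 · 0.44601 = 0.036994

0.0370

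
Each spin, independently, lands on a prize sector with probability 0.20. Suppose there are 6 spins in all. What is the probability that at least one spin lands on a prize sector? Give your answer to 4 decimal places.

P(at least one) = 1 − P(none) = 1 − (1 − 0.20)^6
= 1 − 0.262144 = 0.737856

0.7379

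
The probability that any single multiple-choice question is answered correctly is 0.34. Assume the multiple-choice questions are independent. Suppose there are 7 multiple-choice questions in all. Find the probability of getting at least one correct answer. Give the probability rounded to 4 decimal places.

P(at least one) = 1 − P(none) = 1 − (1 − 0.34)^7
= 1 − 0.054552 = 0.945448

0.9454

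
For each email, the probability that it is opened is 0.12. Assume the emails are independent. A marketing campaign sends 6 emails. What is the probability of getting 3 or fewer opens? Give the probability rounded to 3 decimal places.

0.997

X ~ Binomial(6, 0.12); P(X ≤ 3) = Σ C(6,k) p^k (1−p)^(6−k) over k:
  k=0: C(6,0)·0.12^0·0.88^6 = 0.46440
  k=1: C(6,1)·0.12^1·0.88^5 = 0.37997
  k=2: C(6,2)·0.12^2·0.88^4 = 0.12953
  k=3: C(6,3)·0.12^3·0.88^3 = 0.02355
Total = 0.99746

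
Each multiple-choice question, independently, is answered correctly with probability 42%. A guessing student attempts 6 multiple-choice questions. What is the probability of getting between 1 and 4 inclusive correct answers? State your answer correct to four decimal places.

0.9110

X ~ Binomial(6, 0.42); P(1 ≤ X ≤ 4) = Σ C(6,k) p^k (1−p)^(6−k) over k:
  k=1: C(6,1)·0.42^1·0.58^5 = 0.165402
  k=2: C(6,2)·0.42^2·0.58^4 = 0.299434
  k=3: C(6,3)·0.42^3·0.58^3 = 0.289109
  k=4: C(6,4)·0.42^4·0.58^2 = 0.157016
Total = 0.910962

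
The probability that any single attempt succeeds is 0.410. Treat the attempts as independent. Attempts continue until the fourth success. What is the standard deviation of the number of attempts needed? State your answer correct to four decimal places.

3.7469

Y = total attempts until the fourth success; negative binomial with r=4, p=0.41.
SD(Y) = √[r(1−p)/p²] = √(14.039262) = 3.746900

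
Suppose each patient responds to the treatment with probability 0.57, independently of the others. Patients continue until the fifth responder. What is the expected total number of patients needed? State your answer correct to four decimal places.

Y = total patients until the fifth success; negative binomial with r=5, p=0.57.
E[Y] = r / p = 5 / 0.57 = 8.771930

8.7719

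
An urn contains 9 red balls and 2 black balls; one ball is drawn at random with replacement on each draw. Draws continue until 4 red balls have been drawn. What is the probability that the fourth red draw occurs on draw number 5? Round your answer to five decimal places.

0.32591

Y = trial on which the fourth success occurs; negative binomial, r=4, p=0.818182.
P(Y=5) = C(4,3) · p^4 · (1−p)^1
= 4 · 0.44813 · 0.18182 = 0.3259092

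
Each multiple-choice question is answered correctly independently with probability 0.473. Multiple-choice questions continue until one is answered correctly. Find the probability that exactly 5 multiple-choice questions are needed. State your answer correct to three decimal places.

Geometric (trials to first success), p = 0.473.
P(Y = 5) = (1−p)^4 · p = 0.077133 · 0.473 = 0.03648

0.036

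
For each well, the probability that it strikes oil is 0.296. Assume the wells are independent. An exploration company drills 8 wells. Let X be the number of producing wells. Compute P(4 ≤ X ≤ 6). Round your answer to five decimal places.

0.18573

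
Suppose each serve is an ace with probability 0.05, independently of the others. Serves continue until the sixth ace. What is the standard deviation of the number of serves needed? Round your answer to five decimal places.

Y = total serves until the sixth success; negative binomial with r=6, p=0.05.
SD(Y) = √[r(1−p)/p²] = √(2280.0000000) = 47.7493455

47.74935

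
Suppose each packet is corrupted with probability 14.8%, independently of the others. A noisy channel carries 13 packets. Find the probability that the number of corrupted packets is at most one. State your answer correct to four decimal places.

0.4062

X ~ Binomial(13, 0.148); P(X ≤ 1) = Σ C(13,k) p^k (1−p)^(13−k) over k:
  k=0: C(13,0)·0.148^0·0.852^13 = 0.124656
  k=1: C(13,1)·0.148^1·0.852^12 = 0.281501
Total = 0.406158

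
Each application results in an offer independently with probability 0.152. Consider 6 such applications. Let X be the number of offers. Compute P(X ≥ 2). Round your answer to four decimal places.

0.2282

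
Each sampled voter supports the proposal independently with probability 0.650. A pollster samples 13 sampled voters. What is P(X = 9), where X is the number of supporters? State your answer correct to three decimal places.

X ~ Binomial(n=13, p=0.65).
P(X=9) = C(13,9) · p^9 · (1−p)^4
= 715 · 0.020712 · 0.015006 = 0.22223

0.222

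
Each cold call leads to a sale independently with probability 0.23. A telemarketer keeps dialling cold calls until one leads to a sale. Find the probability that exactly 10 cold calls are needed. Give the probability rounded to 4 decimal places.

Geometric (trials to first success), p = 0.23.
P(Y = 10) = (1−p)^9 · p = 0.095152 · 0.23 = 0.021885

0.0219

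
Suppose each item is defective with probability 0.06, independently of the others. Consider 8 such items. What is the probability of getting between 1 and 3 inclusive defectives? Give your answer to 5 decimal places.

X ~ Binomial(8, 0.06); P(1 ≤ X ≤ 3) = Σ C(8,k) p^k (1−p)^(8−k) over k:
  k=1: C(8,1)·0.06^1·0.94^7 = 0.3112692
  k=2: C(8,2)·0.06^2·0.94^6 = 0.0695389
  k=3: C(8,3)·0.06^3·0.94^5 = 0.0088773
Total = 0.3896854

0.38969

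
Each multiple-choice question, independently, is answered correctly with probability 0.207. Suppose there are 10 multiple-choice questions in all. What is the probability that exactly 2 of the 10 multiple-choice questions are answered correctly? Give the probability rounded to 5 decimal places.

0.30154

X ~ Binomial(n=10, p=0.207).
P(X=2) = C(10,2) · p^2 · (1−p)^8
= 45 · 0.042849 · 0.15638 = 0.3015357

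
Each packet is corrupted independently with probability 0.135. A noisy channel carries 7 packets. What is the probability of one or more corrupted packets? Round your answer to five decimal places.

0.63766

P(at least one) = 1 − P(none) = 1 − (1 − 0.135)^7
= 1 − 0.3623371 = 0.6376629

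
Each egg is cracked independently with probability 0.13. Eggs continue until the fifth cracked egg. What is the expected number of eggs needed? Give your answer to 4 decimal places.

Y = total eggs until the fifth success; negative binomial with r=5, p=0.13.
E[Y] = r / p = 5 / 0.13 = 38.461538

38.4615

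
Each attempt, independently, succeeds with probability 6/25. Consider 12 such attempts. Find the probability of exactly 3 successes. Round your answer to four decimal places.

X ~ Binomial(n=12, p=0.24).
P(X=3) = C(12,3) · p^3 · (1−p)^9
= 220 · 0.013824 · 0.084591 = 0.257264

0.2573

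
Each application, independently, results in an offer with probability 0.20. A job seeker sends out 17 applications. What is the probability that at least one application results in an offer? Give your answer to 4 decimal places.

P(at least one) = 1 − P(none) = 1 − (1 − 0.20)^17
= 1 − 0.022518 = 0.977482

0.9775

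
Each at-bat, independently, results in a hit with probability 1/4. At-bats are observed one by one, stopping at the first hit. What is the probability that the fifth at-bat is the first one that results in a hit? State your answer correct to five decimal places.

0.07910

Geometric (trials to first success), p = 0.25.
P(Y = 5) = (1−p)^4 · p = 0.31641 · 0.25 = 0.0791016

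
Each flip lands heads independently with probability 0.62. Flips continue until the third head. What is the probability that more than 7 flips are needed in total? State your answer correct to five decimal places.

0.07817

Needing more than 7 flips ⇔ fewer than 3 successes in the first 7. With X ~ Binomial(7, 0.62), P(Y > 7) = P(X ≤ 2).
  k=0: C(7,0)·0.62^0·0.38^7 = 0.0011442
  k=1: C(7,1)·0.62^1·0.38^6 = 0.0130675
  k=2: C(7,2)·0.62^2·0.38^5 = 0.0639618
P(X ≤ 2) = 0.0781734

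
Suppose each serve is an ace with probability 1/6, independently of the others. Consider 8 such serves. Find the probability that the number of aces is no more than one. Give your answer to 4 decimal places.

0.6047

X ~ Binomial(8, 0.166667); P(X ≤ 1) = Σ C(8,k) p^k (1−p)^(8−k) over k:
  k=0: C(8,0)·0.166667^0·0.833333^8 = 0.232568
  k=1: C(8,1)·0.166667^1·0.833333^7 = 0.372109
Total = 0.604677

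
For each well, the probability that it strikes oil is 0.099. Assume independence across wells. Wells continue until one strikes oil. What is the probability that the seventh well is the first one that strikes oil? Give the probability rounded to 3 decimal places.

Geometric (trials to first success), p = 0.099.
P(Y = 7) = (1−p)^6 · p = 0.53499 · 0.099 = 0.05296

0.053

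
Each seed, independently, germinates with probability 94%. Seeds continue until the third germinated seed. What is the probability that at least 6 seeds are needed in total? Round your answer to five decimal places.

0.00197

Needing more than 5 seeds ⇔ fewer than 3 successes in the first 5. With X ~ Binomial(5, 0.94), P(Y > 5) = P(X ≤ 2).
  k=0: C(5,0)·0.94^0·0.06^5 = 0.0000008
  k=1: C(5,1)·0.94^1·0.06^4 = 0.0000609
  k=2: C(5,2)·0.94^2·0.06^3 = 0.0019086
P(X ≤ 2) = 0.0019703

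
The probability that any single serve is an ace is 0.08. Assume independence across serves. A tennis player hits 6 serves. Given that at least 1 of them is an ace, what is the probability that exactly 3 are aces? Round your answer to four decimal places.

0.0203

X ~ Binomial(6, 0.08). Want P(X=3 | X≥1) = P(X=3) / P(X≥1).
P(X=3) = C(6,3)·0.08^3·0.92^3 = 0.007974
P(X≥1) = 1 − 0.606355 = 0.393645
Ratio = 0.007974 / 0.393645 = 0.020256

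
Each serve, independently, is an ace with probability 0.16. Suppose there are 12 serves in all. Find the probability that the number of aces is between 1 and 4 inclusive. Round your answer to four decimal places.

0.8456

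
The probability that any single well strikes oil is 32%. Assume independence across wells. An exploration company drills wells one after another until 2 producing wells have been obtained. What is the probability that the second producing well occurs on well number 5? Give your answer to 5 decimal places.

Y = trial on which the second success occurs; negative binomial, r=2, p=0.32.
P(Y=5) = C(4,1) · p^2 · (1−p)^3
= 4 · 0.1024 · 0.31443 = 0.1287913

0.12879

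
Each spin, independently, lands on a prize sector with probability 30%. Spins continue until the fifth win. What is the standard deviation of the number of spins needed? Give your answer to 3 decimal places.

Y = total spins until the fifth success; negative binomial with r=5, p=0.30.
SD(Y) = √[r(1−p)/p²] = √(38.88889) = 6.23610

6.236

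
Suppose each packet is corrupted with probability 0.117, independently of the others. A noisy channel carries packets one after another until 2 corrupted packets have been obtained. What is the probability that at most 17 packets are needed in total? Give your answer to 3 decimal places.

Finishing within 17 packets ⇔ at least 2 successes in the first 17. With X ~ Binomial(17, 0.117), P(Y ≤ 17) = 1 − P(X ≤ 1).
  k=0: C(17,0)·0.117^0·0.883^17 = 0.12060
  k=1: C(17,1)·0.117^1·0.883^16 = 0.27165
1 − 0.39224 = 0.60776

0.608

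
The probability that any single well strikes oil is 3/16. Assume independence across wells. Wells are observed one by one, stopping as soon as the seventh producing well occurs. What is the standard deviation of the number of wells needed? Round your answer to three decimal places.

12.719

Y = total wells until the seventh success; negative binomial with r=7, p=0.1875.
SD(Y) = √[r(1−p)/p²] = √(161.77778) = 12.71919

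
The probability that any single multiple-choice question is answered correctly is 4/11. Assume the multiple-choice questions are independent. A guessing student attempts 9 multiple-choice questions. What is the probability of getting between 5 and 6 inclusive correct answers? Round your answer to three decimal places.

X ~ Binomial(9, 0.363636); P(5 ≤ X ≤ 6) = Σ C(9,k) p^k (1−p)^(9−k) over k:
  k=5: C(9,5)·0.363636^5·0.636364^4 = 0.13138
  k=6: C(9,6)·0.363636^6·0.636364^3 = 0.05005
Total = 0.18143

0.181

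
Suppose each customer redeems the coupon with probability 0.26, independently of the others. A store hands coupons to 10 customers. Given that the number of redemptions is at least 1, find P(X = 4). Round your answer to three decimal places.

0.166

X ~ Binomial(10, 0.26). Want P(X=4 | X≥1) = P(X=4) / P(X≥1).
P(X=4) = C(10,4)·0.26^4·0.74^6 = 0.15758
P(X≥1) = 1 − 0.04924 = 0.95076
Ratio = 0.15758 / 0.95076 = 0.16574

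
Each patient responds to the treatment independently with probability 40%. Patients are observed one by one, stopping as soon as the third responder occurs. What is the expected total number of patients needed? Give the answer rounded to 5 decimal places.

Y = total patients until the third success; negative binomial with r=3, p=0.40.
E[Y] = r / p = 3 / 0.40 = 7.5000000

7.50000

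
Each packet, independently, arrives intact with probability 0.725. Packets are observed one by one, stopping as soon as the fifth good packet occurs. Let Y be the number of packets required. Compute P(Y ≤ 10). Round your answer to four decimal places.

Finishing within 10 packets ⇔ at least 5 successes in the first 10. With X ~ Binomial(10, 0.725), P(Y ≤ 10) = 1 − P(X ≤ 4).
  k=0: C(10,0)·0.725^0·0.275^10 = 0.000002
  k=1: C(10,1)·0.725^1·0.275^9 = 0.000065
  k=2: C(10,2)·0.725^2·0.275^8 = 0.000774
  k=3: C(10,3)·0.725^3·0.275^7 = 0.005439
  k=4: C(10,4)·0.725^4·0.275^6 = 0.025094
1 − 0.031374 = 0.968626

0.9686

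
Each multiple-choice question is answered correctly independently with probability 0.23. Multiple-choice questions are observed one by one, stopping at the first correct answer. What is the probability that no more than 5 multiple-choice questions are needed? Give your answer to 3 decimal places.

0.729

Y = number of multiple-choice questions to the first success; geometric, p = 0.23.
P(Y ≤ 5) = 1 − (1−p)^5 = 1 − 0.27068 = 0.72932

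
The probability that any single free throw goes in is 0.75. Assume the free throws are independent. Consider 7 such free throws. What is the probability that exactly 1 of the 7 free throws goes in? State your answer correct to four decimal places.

0.0013

X ~ Binomial(n=7, p=0.75).
P(X=1) = C(7,1) · p^1 · (1−p)^6
= 7 · 0.75 · 0.00024414 = 0.001282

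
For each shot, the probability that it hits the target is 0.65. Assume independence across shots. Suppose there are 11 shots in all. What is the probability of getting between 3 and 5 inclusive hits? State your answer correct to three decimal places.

0.147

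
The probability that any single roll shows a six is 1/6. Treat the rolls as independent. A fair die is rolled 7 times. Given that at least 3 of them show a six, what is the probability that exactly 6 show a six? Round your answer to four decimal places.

X ~ Binomial(7, 0.166667). Want P(X=6 | X≥3) = P(X=6) / P(X≥3).
P(X=6) = C(7,6)·0.166667^6·0.833333^1 = 0.000125
P(X≥3) = 1 − 0.279082 − 0.390714 − 0.234429 = 0.095775
Ratio = 0.000125 / 0.095775 = 0.001305

0.0013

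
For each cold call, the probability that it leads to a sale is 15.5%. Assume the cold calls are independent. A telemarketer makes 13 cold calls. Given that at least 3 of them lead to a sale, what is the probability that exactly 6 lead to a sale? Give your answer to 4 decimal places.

X ~ Binomial(13, 0.155). Want P(X=6 | X≥3) = P(X=6) / P(X≥3).
P(X=6) = C(13,6)·0.155^6·0.845^7 = 0.007320
P(X≥3) = 1 − 0.111979 − 0.267027 − 0.293888 = 0.327106
Ratio = 0.007320 / 0.327106 = 0.022378

0.0224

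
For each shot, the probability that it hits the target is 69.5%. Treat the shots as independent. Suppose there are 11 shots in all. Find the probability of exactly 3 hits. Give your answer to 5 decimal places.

X ~ Binomial(n=11, p=0.695).
P(X=3) = C(11,3) · p^3 · (1−p)^8
= 165 · 0.3357 · 7.4886e-05 = 0.0041480

0.00415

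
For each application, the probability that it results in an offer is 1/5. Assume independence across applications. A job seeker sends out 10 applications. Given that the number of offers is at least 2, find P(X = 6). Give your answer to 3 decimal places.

X ~ Binomial(10, 0.20). Want P(X=6 | X≥2) = P(X=6) / P(X≥2).
P(X=6) = C(10,6)·0.20^6·0.80^4 = 0.00551
P(X≥2) = 1 − 0.10737 − 0.26844 = 0.62419
Ratio = 0.00551 / 0.62419 = 0.00882

0.009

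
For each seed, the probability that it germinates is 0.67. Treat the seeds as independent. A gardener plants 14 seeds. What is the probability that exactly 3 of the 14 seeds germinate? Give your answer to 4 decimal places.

X ~ Binomial(n=14, p=0.67).
P(X=3) = C(14,3) · p^3 · (1−p)^11
= 364 · 0.30076 · 5.0542e-06 = 0.000553

0.0006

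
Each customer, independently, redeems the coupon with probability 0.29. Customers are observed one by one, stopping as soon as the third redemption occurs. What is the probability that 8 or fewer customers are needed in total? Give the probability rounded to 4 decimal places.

0.4228

Finishing within 8 customers ⇔ at least 3 successes in the first 8. With X ~ Binomial(8, 0.29), P(Y ≤ 8) = 1 − P(X ≤ 2).
  k=0: C(8,0)·0.29^0·0.71^8 = 0.064575
  k=1: C(8,1)·0.29^1·0.71^7 = 0.211007
  k=2: C(8,2)·0.29^2·0.71^6 = 0.301651
1 − 0.577233 = 0.422767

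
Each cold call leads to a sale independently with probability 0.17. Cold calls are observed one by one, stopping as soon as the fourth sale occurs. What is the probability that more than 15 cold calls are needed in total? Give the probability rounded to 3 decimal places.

Needing more than 15 cold calls ⇔ fewer than 4 successes in the first 15. With X ~ Binomial(15, 0.17), P(Y > 15) = P(X ≤ 3).
  k=0: C(15,0)·0.17^0·0.83^15 = 0.06112
  k=1: C(15,1)·0.17^1·0.83^14 = 0.18777
  k=2: C(15,2)·0.17^2·0.83^13 = 0.26922
  k=3: C(15,3)·0.17^3·0.83^12 = 0.23894
P(X ≤ 3) = 0.75705

0.757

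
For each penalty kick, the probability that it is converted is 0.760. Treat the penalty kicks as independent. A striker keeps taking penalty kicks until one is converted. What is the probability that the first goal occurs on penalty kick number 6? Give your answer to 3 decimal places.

Geometric (trials to first success), p = 0.76.
P(Y = 6) = (1−p)^5 · p = 0.00079626 · 0.76 = 0.00061

0.001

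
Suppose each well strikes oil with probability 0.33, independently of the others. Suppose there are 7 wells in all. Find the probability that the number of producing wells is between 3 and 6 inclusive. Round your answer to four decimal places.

X ~ Binomial(7, 0.33); P(3 ≤ X ≤ 6) = Σ C(7,k) p^k (1−p)^(7−k) over k:
  k=3: C(7,3)·0.33^3·0.67^4 = 0.253460
  k=4: C(7,4)·0.33^4·0.67^3 = 0.124838
  k=5: C(7,5)·0.33^5·0.67^2 = 0.036893
  k=6: C(7,6)·0.33^6·0.67^1 = 0.006057
Total = 0.421248

0.4212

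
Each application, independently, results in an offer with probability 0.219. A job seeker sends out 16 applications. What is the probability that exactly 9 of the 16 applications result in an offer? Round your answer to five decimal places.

0.00235

X ~ Binomial(n=16, p=0.219).
P(X=9) = C(16,9) · p^9 · (1−p)^7
= 11440 · 1.1588e-06 · 0.17724 = 0.0023495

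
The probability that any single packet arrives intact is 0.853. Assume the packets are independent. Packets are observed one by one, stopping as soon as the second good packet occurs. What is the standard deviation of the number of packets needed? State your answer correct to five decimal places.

Y = total packets until the second success; negative binomial with r=2, p=0.853.
SD(Y) = √[r(1−p)/p²] = √(0.4040632) = 0.6356596

0.63566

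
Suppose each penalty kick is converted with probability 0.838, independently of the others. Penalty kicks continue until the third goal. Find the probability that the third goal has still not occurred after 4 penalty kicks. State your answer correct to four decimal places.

0.1255

Needing more than 4 penalty kicks ⇔ fewer than 3 successes in the first 4. With X ~ Binomial(4, 0.838), P(Y > 4) = P(X ≤ 2).
  k=0: C(4,0)·0.838^0·0.162^4 = 0.000689
  k=1: C(4,1)·0.838^1·0.162^3 = 0.014251
  k=2: C(4,2)·0.838^2·0.162^2 = 0.110578
P(X ≤ 2) = 0.125518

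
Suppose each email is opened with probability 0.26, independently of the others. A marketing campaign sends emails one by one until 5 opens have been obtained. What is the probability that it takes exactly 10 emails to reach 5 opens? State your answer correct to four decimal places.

Y = trial on which the fifth success occurs; negative binomial, r=5, p=0.26.
P(Y=10) = C(9,4) · p^5 · (1−p)^5
= 126 · 0.0011881 · 0.2219 = 0.033220

0.0332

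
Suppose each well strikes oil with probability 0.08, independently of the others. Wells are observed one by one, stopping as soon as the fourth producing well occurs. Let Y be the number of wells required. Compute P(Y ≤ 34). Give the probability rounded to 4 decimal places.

Finishing within 34 wells ⇔ at least 4 successes in the first 34. With X ~ Binomial(34, 0.08), P(Y ≤ 34) = 1 − P(X ≤ 3).
  k=0: C(34,0)·0.08^0·0.92^34 = 0.058720
  k=1: C(34,1)·0.08^1·0.92^33 = 0.173607
  k=2: C(34,2)·0.08^2·0.92^32 = 0.249088
  k=3: C(34,3)·0.08^3·0.92^31 = 0.231038
1 − 0.712454 = 0.287546

0.2875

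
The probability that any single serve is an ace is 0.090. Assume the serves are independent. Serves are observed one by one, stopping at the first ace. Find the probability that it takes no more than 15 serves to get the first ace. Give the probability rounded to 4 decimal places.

Y = number of serves to the first success; geometric, p = 0.09.
P(Y ≤ 15) = 1 − (1−p)^15 = 1 − 0.243008 = 0.756992

0.7570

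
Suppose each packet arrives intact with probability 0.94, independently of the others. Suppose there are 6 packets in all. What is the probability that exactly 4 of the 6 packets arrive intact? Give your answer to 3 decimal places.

X ~ Binomial(n=6, p=0.94).
P(X=4) = C(6,4) · p^4 · (1−p)^2
= 15 · 0.78075 · 0.0036 = 0.04216

0.042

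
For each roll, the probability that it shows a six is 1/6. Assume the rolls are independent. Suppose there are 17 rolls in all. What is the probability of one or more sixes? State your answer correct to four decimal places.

0.9549

P(at least one) = 1 − P(none) = 1 − (1 − 0.166667)^17
= 1 − 0.045073 = 0.954927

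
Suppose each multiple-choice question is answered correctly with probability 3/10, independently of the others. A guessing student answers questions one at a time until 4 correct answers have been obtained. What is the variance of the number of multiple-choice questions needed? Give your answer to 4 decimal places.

31.1111

Y = total multiple-choice questions until the fourth success; negative binomial with r=4, p=0.30.
Var(Y) = r(1−p)/p² = 4·0.70 / 0.30² = 31.111111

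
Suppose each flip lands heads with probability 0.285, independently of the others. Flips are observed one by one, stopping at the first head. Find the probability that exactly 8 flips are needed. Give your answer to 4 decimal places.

0.0272

Geometric (trials to first success), p = 0.285.
P(Y = 8) = (1−p)^7 · p = 0.095531 · 0.285 = 0.027226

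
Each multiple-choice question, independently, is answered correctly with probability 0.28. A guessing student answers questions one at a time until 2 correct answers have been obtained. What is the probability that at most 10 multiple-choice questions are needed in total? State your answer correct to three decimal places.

Finishing within 10 multiple-choice questions ⇔ at least 2 successes in the first 10. With X ~ Binomial(10, 0.28), P(Y ≤ 10) = 1 − P(X ≤ 1).
  k=0: C(10,0)·0.28^0·0.72^10 = 0.03744
  k=1: C(10,1)·0.28^1·0.72^9 = 0.14560
1 − 0.18304 = 0.81696

0.817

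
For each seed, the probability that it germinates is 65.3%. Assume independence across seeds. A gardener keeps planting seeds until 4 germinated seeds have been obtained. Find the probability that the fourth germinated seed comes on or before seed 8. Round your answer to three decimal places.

0.897

Finishing within 8 seeds ⇔ at least 4 successes in the first 8. With X ~ Binomial(8, 0.653), P(Y ≤ 8) = 1 − P(X ≤ 3).
  k=0: C(8,0)·0.653^0·0.347^8 = 0.00021
  k=1: C(8,1)·0.653^1·0.347^7 = 0.00316
  k=2: C(8,2)·0.653^2·0.347^6 = 0.02084
  k=3: C(8,3)·0.653^3·0.347^5 = 0.07845
1 − 0.10266 = 0.89734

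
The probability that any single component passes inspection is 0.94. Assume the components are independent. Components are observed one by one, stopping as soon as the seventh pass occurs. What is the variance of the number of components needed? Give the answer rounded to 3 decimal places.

0.475

Y = total components until the seventh success; negative binomial with r=7, p=0.94.
Var(Y) = r(1−p)/p² = 7·0.06 / 0.94² = 0.47533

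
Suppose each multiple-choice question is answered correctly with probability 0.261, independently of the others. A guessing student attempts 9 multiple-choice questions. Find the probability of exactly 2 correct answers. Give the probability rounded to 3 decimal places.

0.295

X ~ Binomial(n=9, p=0.261).
P(X=2) = C(9,2) · p^2 · (1−p)^7
= 36 · 0.068121 · 0.12037 = 0.29519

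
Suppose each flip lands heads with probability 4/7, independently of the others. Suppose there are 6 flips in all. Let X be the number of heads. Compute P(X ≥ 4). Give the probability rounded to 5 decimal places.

0.48524

X ~ Binomial(6, 0.571429); P(X ≥ 4) = Σ C(6,k) p^k (1−p)^(6−k) over k:
  k=4: C(6,4)·0.571429^4·0.428571^2 = 0.2937552
  k=5: C(6,5)·0.571429^5·0.428571^1 = 0.1566694
  k=6: C(6,6)·0.571429^6·0.428571^0 = 0.0348154
Total = 0.4852400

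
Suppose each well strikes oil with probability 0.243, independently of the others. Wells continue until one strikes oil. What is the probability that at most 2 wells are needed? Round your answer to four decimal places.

Y = number of wells to the first success; geometric, p = 0.243.
P(Y ≤ 2) = 1 − (1−p)^2 = 1 − 0.573049 = 0.426951

0.4270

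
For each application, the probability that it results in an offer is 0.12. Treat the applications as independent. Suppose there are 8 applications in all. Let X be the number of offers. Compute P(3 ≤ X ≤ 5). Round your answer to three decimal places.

0.061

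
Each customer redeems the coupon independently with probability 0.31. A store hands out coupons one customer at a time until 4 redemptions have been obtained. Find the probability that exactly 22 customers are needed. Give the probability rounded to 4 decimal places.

0.0154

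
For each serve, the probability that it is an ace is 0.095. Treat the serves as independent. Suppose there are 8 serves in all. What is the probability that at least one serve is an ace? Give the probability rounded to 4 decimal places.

0.5500

P(at least one) = 1 − P(none) = 1 − (1 − 0.095)^8
= 1 − 0.449975 = 0.550025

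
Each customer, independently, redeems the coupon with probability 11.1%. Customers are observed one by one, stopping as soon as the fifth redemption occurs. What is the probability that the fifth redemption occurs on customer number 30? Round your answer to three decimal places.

Y = trial on which the fifth success occurs; negative binomial, r=5, p=0.111.
P(Y=30) = C(29,4) · p^5 · (1−p)^25
= 23751 · 1.6851e-05 · 0.052789 = 0.02113

0.021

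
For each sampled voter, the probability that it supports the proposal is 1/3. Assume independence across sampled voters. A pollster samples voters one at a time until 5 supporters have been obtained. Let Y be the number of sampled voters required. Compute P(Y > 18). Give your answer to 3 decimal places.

Needing more than 18 sampled voters ⇔ fewer than 5 successes in the first 18. With X ~ Binomial(18, 0.333333), P(Y > 18) = P(X ≤ 4).
  k=0: C(18,0)·0.333333^0·0.666667^18 = 0.00068
  k=1: C(18,1)·0.333333^1·0.666667^17 = 0.00609
  k=2: C(18,2)·0.333333^2·0.666667^16 = 0.02588
  k=3: C(18,3)·0.333333^3·0.666667^15 = 0.06902
  k=4: C(18,4)·0.333333^4·0.666667^14 = 0.12941
P(X ≤ 4) = 0.23107

0.231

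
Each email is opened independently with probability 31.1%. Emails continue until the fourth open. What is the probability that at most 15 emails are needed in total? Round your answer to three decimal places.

0.734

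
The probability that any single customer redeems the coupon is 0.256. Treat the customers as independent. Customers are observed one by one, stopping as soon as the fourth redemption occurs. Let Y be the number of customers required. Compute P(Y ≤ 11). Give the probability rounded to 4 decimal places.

Finishing within 11 customers ⇔ at least 4 successes in the first 11. With X ~ Binomial(11, 0.256), P(Y ≤ 11) = 1 − P(X ≤ 3).
  k=0: C(11,0)·0.256^0·0.744^11 = 0.038664
  k=1: C(11,1)·0.256^1·0.744^10 = 0.146340
  k=2: C(11,2)·0.256^2·0.744^9 = 0.251767
  k=3: C(11,3)·0.256^3·0.744^8 = 0.259889
1 − 0.696659 = 0.303341

0.3033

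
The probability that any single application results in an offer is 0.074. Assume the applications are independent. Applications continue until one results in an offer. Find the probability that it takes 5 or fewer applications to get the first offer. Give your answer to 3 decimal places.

Y = number of applications to the first success; geometric, p = 0.074.
P(Y ≤ 5) = 1 − (1−p)^5 = 1 − 0.68086 = 0.31914

0.319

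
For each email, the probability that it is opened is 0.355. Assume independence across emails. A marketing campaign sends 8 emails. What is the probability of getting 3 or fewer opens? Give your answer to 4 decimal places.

0.6956

X ~ Binomial(8, 0.355); P(X ≤ 3) = Σ C(8,k) p^k (1−p)^(8−k) over k:
  k=0: C(8,0)·0.355^0·0.645^8 = 0.029956
  k=1: C(8,1)·0.355^1·0.645^7 = 0.131897
  k=2: C(8,2)·0.355^2·0.645^6 = 0.254081
  k=3: C(8,3)·0.355^3·0.645^5 = 0.279687
Total = 0.695621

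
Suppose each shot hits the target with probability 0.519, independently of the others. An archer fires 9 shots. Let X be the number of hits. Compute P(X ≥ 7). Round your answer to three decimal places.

X ~ Binomial(9, 0.519); P(X ≥ 7) = Σ C(9,k) p^k (1−p)^(9−k) over k:
  k=7: C(9,7)·0.519^7·0.481^2 = 0.08448
  k=8: C(9,8)·0.519^8·0.481^1 = 0.02279
  k=9: C(9,9)·0.519^9·0.481^0 = 0.00273
Total = 0.11000

0.110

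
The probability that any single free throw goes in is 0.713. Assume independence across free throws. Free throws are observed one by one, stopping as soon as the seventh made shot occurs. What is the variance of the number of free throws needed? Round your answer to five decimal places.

3.95185

Y = total free throws until the seventh success; negative binomial with r=7, p=0.713.
Var(Y) = r(1−p)/p² = 7·0.287 / 0.713² = 3.9518539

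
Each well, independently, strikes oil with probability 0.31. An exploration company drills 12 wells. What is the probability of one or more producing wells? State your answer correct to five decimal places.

P(at least one) = 1 − P(none) = 1 − (1 − 0.31)^12
= 1 − 0.0116463 = 0.9883537

0.98835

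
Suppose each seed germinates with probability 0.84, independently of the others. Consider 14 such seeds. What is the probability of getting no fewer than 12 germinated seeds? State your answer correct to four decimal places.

0.6068

X ~ Binomial(14, 0.84); P(X ≥ 12) = Σ C(14,k) p^k (1−p)^(14−k) over k:
  k=12: C(14,12)·0.84^12·0.16^2 = 0.287497
  k=13: C(14,13)·0.84^13·0.16^1 = 0.232209
  k=14: C(14,14)·0.84^14·0.16^0 = 0.087078
Total = 0.606784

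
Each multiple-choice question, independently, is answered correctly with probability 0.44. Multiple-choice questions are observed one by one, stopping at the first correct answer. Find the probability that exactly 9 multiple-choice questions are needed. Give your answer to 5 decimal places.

Geometric (trials to first success), p = 0.44.
P(Y = 9) = (1−p)^8 · p = 0.0096717 · 0.44 = 0.0042556

0.00426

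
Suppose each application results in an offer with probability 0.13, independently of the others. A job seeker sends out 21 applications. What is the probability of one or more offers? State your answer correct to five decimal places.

0.94631

P(at least one) = 1 − P(none) = 1 − (1 − 0.13)^21
= 1 − 0.0536913 = 0.9463087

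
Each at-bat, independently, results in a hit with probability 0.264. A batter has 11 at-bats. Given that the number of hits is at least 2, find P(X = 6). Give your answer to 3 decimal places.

0.041

X ~ Binomial(11, 0.264). Want P(X=6 | X≥2) = P(X=6) / P(X≥2).
P(X=6) = C(11,6)·0.264^6·0.736^5 = 0.03378
P(X≥2) = 1 − 0.03433 − 0.13545 = 0.83022
Ratio = 0.03378 / 0.83022 = 0.04069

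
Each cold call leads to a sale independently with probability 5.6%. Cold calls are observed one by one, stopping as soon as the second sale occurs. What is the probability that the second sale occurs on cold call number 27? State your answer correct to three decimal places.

0.019

Y = trial on which the second success occurs; negative binomial, r=2, p=0.056.
P(Y=27) = C(26,1) · p^2 · (1−p)^25
= 26 · 0.003136 · 0.23676 = 0.01930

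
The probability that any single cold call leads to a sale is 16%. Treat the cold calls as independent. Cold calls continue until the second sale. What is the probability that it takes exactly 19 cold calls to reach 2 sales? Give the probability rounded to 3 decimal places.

0.024

Y = trial on which the second success occurs; negative binomial, r=2, p=0.16.
P(Y=19) = C(18,1) · p^2 · (1−p)^17
= 18 · 0.0256 · 0.051612 = 0.02378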